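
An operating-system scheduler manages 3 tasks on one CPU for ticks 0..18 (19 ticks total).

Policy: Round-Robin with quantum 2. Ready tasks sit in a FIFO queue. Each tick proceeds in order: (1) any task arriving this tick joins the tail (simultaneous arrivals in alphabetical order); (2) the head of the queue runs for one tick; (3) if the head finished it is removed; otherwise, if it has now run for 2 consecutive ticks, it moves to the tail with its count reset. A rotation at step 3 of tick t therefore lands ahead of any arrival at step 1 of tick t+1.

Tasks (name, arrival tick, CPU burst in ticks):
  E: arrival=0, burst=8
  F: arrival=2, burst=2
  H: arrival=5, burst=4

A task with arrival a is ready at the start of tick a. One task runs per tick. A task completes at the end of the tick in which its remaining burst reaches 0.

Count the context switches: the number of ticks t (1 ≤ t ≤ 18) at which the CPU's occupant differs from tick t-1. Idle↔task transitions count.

context switches = 6

t=0: queue=[E] q_used=0 → run E
t=1: queue=[E] q_used=1 → run E
t=2: queue=[E,F] q_used=0 → run E
t=3: queue=[E,F] q_used=1 → run E
t=4: queue=[F,E] q_used=0 → run F
t=5: queue=[F,E,H] q_used=1 → run F
t=6: queue=[E,H] q_used=0 → run E
t=7: queue=[E,H] q_used=1 → run E
t=8: queue=[H,E] q_used=0 → run H
t=9: queue=[H,E] q_used=1 → run H
t=10: queue=[E,H] q_used=0 → run E
t=11: queue=[E,H] q_used=1 → run E
t=12: queue=[H] q_used=0 → run H
t=13: queue=[H] q_used=1 → run H
t=14: (idle)
t=15: (idle)
t=16: (idle)
t=17: (idle)
t=18: (idle)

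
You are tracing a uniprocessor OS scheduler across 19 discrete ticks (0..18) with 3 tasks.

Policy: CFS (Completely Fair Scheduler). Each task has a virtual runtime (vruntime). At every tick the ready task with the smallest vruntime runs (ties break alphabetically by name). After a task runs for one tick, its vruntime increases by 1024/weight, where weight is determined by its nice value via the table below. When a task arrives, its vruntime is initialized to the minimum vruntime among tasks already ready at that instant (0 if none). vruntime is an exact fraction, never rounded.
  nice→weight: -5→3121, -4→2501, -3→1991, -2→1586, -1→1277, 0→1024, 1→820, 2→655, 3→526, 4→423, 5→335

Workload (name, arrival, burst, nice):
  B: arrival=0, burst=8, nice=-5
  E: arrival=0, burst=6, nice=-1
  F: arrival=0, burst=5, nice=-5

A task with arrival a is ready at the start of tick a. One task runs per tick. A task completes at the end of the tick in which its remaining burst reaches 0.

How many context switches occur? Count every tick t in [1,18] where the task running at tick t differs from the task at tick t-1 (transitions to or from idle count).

t=0: vr[B=0 E=0 F=0] → run B
t=1: vr[B=1024/3121 E=0 F=0] → run E
t=2: vr[B=1024/3121 E=1024/1277 F=0] → run F
t=3: vr[B=1024/3121 E=1024/1277 F=1024/3121] → run B
t=4: vr[B=2048/3121 E=1024/1277 F=1024/3121] → run F
t=5: vr[B=2048/3121 E=1024/1277 F=2048/3121] → run B
t=6: vr[B=3072/3121 E=1024/1277 F=2048/3121] → run F
t=7: vr[B=3072/3121 E=1024/1277 F=3072/3121] → run E
t=8: vr[B=3072/3121 E=2048/1277 F=3072/3121] → run B
t=9: vr[B=4096/3121 E=2048/1277 F=3072/3121] → run F
t=10: vr[B=4096/3121 E=2048/1277 F=4096/3121] → run B
t=11: vr[B=5120/3121 E=2048/1277 F=4096/3121] → run F
t=12: vr[B=5120/3121 E=2048/1277] → run E
t=13: vr[B=5120/3121 E=3072/1277] → run B
t=14: vr[B=6144/3121 E=3072/1277] → run B
t=15: vr[B=7168/3121 E=3072/1277] → run B
t=16: vr[E=3072/1277] → run E
t=17: vr[E=4096/1277] → run E
t=18: vr[E=5120/1277] → run E

context switches = 14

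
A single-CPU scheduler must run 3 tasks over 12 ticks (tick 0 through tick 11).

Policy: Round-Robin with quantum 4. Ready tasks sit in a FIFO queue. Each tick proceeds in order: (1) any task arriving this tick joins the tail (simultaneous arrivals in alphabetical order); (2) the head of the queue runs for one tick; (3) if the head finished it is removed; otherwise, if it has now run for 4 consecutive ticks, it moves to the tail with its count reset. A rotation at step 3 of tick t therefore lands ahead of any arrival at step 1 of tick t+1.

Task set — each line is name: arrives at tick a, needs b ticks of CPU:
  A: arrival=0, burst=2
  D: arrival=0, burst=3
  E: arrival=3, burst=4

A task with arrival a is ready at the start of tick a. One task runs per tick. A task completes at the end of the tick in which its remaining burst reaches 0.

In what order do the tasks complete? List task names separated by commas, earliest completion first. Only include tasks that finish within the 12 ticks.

t=0: queue=[A,D] q_used=0 → run A
t=1: queue=[A,D] q_used=1 → run A
t=2: queue=[D] q_used=0 → run D
t=3: queue=[D,E] q_used=1 → run D
t=4: queue=[D,E] q_used=2 → run D
t=5: queue=[E] q_used=0 → run E
t=6: queue=[E] q_used=1 → run E
t=7: queue=[E] q_used=2 → run E
t=8: queue=[E] q_used=3 → run E
t=9: (idle)
t=10: (idle)
t=11: (idle)

completion order = A, D, E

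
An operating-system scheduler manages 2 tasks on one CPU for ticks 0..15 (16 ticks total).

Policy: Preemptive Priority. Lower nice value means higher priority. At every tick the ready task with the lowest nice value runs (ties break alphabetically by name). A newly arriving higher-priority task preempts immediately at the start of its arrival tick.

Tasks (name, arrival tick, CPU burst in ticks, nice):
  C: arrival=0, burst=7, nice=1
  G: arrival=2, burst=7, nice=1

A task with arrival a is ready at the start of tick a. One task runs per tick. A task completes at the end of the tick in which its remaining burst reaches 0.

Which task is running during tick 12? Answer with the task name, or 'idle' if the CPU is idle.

t=0: ready={C} → run C
t=1: ready={C} → run C
t=2: ready={C,G} → run C
t=3: ready={C,G} → run C
t=4: ready={C,G} → run C
t=5: ready={C,G} → run C
t=6: ready={C,G} → run C
t=7: ready={G} → run G
t=8: ready={G} → run G
t=9: ready={G} → run G
t=10: ready={G} → run G
t=11: ready={G} → run G
t=12: ready={G} → run G
t=13: ready={G} → run G
t=14: (idle)
t=15: (idle)

running at tick 12 = G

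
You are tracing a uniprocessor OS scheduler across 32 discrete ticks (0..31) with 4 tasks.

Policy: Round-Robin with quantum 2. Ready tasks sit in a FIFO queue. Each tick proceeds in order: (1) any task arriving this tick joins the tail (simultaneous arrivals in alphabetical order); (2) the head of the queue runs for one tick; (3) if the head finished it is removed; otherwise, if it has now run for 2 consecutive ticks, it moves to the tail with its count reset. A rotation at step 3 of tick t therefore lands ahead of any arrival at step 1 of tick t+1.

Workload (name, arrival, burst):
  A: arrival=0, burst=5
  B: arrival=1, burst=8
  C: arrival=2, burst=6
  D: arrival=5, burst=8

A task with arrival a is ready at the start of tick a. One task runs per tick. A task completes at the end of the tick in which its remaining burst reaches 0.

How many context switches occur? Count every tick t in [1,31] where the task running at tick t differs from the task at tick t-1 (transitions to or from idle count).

t=0: queue=[A] q_used=0 → run A
t=1: queue=[A,B] q_used=1 → run A
t=2: queue=[B,A,C] q_used=0 → run B
t=3: queue=[B,A,C] q_used=1 → run B
t=4: queue=[A,C,B] q_used=0 → run A
t=5: queue=[A,C,B,D] q_used=1 → run A
t=6: queue=[C,B,D,A] q_used=0 → run C
t=7: queue=[C,B,D,A] q_used=1 → run C
t=8: queue=[B,D,A,C] q_used=0 → run B
t=9: queue=[B,D,A,C] q_used=1 → run B
t=10: queue=[D,A,C,B] q_used=0 → run D
t=11: queue=[D,A,C,B] q_used=1 → run D
t=12: queue=[A,C,B,D] q_used=0 → run A
t=13: queue=[C,B,D] q_used=0 → run C
t=14: queue=[C,B,D] q_used=1 → run C
t=15: queue=[B,D,C] q_used=0 → run B
t=16: queue=[B,D,C] q_used=1 → run B
t=17: queue=[D,C,B] q_used=0 → run D
t=18: queue=[D,C,B] q_used=1 → run D
t=19: queue=[C,B,D] q_used=0 → run C
t=20: queue=[C,B,D] q_used=1 → run C
t=21: queue=[B,D] q_used=0 → run B
t=22: queue=[B,D] q_used=1 → run B
t=23: queue=[D] q_used=0 → run D
t=24: queue=[D] q_used=1 → run D
t=25: queue=[D] q_used=0 → run D
t=26: queue=[D] q_used=1 → run D
t=27: (idle)
t=28: (idle)
t=29: (idle)
t=30: (idle)
t=31: (idle)

context switches = 13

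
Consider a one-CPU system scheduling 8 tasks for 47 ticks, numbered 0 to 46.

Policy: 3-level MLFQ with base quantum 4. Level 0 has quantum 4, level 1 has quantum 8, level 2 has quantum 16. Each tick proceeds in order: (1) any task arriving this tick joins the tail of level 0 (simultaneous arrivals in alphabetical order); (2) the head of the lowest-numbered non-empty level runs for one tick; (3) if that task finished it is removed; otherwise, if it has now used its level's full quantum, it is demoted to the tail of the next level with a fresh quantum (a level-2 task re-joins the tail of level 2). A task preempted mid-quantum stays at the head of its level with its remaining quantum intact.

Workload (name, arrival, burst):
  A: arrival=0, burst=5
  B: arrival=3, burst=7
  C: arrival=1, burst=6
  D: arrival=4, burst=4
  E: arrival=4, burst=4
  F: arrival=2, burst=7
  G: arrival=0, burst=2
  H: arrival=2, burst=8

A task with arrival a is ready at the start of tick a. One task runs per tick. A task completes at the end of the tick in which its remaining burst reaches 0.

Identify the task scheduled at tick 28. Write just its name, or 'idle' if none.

t=0: L0/L1/L2 = AG/-/- → run A
t=1: L0/L1/L2 = AGC/-/- → run A
t=2: L0/L1/L2 = AGCFH/-/- → run A
t=3: L0/L1/L2 = AGCFHB/-/- → run A
t=4: L0/L1/L2 = GCFHBDE/A/- → run G
t=5: L0/L1/L2 = GCFHBDE/A/- → run G
t=6: L0/L1/L2 = CFHBDE/A/- → run C
t=7: L0/L1/L2 = CFHBDE/A/- → run C
t=8: L0/L1/L2 = CFHBDE/A/- → run C
t=9: L0/L1/L2 = CFHBDE/A/- → run C
t=10: L0/L1/L2 = FHBDE/AC/- → run F
t=11: L0/L1/L2 = FHBDE/AC/- → run F
t=12: L0/L1/L2 = FHBDE/AC/- → run F
t=13: L0/L1/L2 = FHBDE/AC/- → run F
t=14: L0/L1/L2 = HBDE/ACF/- → run H
t=15: L0/L1/L2 = HBDE/ACF/- → run H
t=16: L0/L1/L2 = HBDE/ACF/- → run H
t=17: L0/L1/L2 = HBDE/ACF/- → run H
t=18: L0/L1/L2 = BDE/ACFH/- → run B
t=19: L0/L1/L2 = BDE/ACFH/- → run B
t=20: L0/L1/L2 = BDE/ACFH/- → run B
t=21: L0/L1/L2 = BDE/ACFH/- → run B
t=22: L0/L1/L2 = DE/ACFHB/- → run D
t=23: L0/L1/L2 = DE/ACFHB/- → run D
t=24: L0/L1/L2 = DE/ACFHB/- → run D
t=25: L0/L1/L2 = DE/ACFHB/- → run D
t=26: L0/L1/L2 = E/ACFHB/- → run E
t=27: L0/L1/L2 = E/ACFHB/- → run E
t=28: L0/L1/L2 = E/ACFHB/- → run E
t=29: L0/L1/L2 = E/ACFHB/- → run E
t=30: L0/L1/L2 = -/ACFHB/- → run A
t=31: L0/L1/L2 = -/CFHB/- → run C
t=32: L0/L1/L2 = -/CFHB/- → run C
t=33: L0/L1/L2 = -/FHB/- → run F
t=34: L0/L1/L2 = -/FHB/- → run F
t=35: L0/L1/L2 = -/FHB/- → run F
t=36: L0/L1/L2 = -/HB/- → run H
t=37: L0/L1/L2 = -/HB/- → run H
t=38: L0/L1/L2 = -/HB/- → run H
t=39: L0/L1/L2 = -/HB/- → run H
t=40: L0/L1/L2 = -/B/- → run B
t=41: L0/L1/L2 = -/B/- → run B
t=42: L0/L1/L2 = -/B/- → run B
t=43: (idle)
t=44: (idle)
t=45: (idle)
t=46: (idle)

running at tick 28 = E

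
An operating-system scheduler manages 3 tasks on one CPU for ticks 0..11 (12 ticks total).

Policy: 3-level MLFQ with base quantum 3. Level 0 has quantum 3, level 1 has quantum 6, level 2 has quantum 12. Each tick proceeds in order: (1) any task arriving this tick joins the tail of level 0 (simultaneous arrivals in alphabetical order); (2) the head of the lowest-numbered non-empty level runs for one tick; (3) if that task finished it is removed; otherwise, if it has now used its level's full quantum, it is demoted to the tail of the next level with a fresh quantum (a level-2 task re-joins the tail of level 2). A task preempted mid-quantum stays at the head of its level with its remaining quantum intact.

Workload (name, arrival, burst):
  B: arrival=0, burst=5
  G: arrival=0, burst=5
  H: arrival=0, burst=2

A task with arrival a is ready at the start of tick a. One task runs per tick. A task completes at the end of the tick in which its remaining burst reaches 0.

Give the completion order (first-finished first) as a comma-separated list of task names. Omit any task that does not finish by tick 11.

completion order = H, B, G

t=0: L0/L1/L2 = BGH/-/- → run B
t=1: L0/L1/L2 = BGH/-/- → run B
t=2: L0/L1/L2 = BGH/-/- → run B
t=3: L0/L1/L2 = GH/B/- → run G
t=4: L0/L1/L2 = GH/B/- → run G
t=5: L0/L1/L2 = GH/B/- → run G
t=6: L0/L1/L2 = H/BG/- → run H
t=7: L0/L1/L2 = H/BG/- → run H
t=8: L0/L1/L2 = -/BG/- → run B
t=9: L0/L1/L2 = -/BG/- → run B
t=10: L0/L1/L2 = -/G/- → run G
t=11: L0/L1/L2 = -/G/- → run G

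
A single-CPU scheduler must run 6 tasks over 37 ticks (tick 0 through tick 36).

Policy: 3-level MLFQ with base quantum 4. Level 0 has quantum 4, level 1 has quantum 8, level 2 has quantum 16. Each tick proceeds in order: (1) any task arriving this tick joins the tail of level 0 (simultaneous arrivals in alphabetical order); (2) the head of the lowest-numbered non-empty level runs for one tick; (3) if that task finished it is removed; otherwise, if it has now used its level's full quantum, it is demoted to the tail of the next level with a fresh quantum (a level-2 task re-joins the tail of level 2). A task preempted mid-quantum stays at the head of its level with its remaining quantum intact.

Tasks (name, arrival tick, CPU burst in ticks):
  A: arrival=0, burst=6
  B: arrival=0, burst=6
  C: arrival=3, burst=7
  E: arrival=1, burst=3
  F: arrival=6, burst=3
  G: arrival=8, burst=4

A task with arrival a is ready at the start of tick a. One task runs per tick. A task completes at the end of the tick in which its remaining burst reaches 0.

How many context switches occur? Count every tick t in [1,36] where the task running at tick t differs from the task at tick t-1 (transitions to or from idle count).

context switches = 9

t=0: L0/L1/L2 = AB/-/- → run A
t=1: L0/L1/L2 = ABE/-/- → run A
t=2: L0/L1/L2 = ABE/-/- → run A
t=3: L0/L1/L2 = ABEC/-/- → run A
t=4: L0/L1/L2 = BEC/A/- → run B
t=5: L0/L1/L2 = BEC/A/- → run B
t=6: L0/L1/L2 = BECF/A/- → run B
t=7: L0/L1/L2 = BECF/A/- → run B
t=8: L0/L1/L2 = ECFG/AB/- → run E
t=9: L0/L1/L2 = ECFG/AB/- → run E
t=10: L0/L1/L2 = ECFG/AB/- → run E
t=11: L0/L1/L2 = CFG/AB/- → run C
t=12: L0/L1/L2 = CFG/AB/- → run C
t=13: L0/L1/L2 = CFG/AB/- → run C
t=14: L0/L1/L2 = CFG/AB/- → run C
t=15: L0/L1/L2 = FG/ABC/- → run F
t=16: L0/L1/L2 = FG/ABC/- → run F
t=17: L0/L1/L2 = FG/ABC/- → run F
t=18: L0/L1/L2 = G/ABC/- → run G
t=19: L0/L1/L2 = G/ABC/- → run G
t=20: L0/L1/L2 = G/ABC/- → run G
t=21: L0/L1/L2 = G/ABC/- → run G
t=22: L0/L1/L2 = -/ABC/- → run A
t=23: L0/L1/L2 = -/ABC/- → run A
t=24: L0/L1/L2 = -/BC/- → run B
t=25: L0/L1/L2 = -/BC/- → run B
t=26: L0/L1/L2 = -/C/- → run C
t=27: L0/L1/L2 = -/C/- → run C
t=28: L0/L1/L2 = -/C/- → run C
t=29: (idle)
t=30: (idle)
t=31: (idle)
t=32: (idle)
t=33: (idle)
t=34: (idle)
t=35: (idle)
t=36: (idle)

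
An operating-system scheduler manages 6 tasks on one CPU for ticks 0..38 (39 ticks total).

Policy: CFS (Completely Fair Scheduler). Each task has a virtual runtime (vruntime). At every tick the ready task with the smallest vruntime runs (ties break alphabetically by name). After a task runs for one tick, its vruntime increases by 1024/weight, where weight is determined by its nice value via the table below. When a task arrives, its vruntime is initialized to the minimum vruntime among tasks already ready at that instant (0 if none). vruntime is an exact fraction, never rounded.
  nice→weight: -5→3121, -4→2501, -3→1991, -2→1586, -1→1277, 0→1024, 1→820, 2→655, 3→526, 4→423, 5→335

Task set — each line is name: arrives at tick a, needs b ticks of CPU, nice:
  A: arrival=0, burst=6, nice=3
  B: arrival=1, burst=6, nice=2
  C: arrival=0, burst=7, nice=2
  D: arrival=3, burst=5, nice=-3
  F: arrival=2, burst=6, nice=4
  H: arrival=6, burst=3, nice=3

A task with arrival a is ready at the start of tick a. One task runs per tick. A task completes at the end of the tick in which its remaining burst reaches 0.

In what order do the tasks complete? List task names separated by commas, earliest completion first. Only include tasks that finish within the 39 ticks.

t=0: vr[A=0 C=0] → run A
t=1: vr[A=512/263 B=0 C=0] → run B
t=2: vr[A=512/263 B=1024/655 C=0 F=0] → run C
t=3: vr[A=512/263 B=1024/655 C=1024/655 D=0 F=0] → run D
t=4: vr[A=512/263 B=1024/655 C=1024/655 D=1024/1991 F=0] → run F
t=5: vr[A=512/263 B=1024/655 C=1024/655 D=1024/1991 F=1024/423] → run D
t=6: vr[A=512/263 B=1024/655 C=1024/655 D=2048/1991 F=1024/423 H=2048/1991] → run D
t=7: vr[A=512/263 B=1024/655 C=1024/655 D=3072/1991 F=1024/423 H=2048/1991] → run H
t=8: vr[A=512/263 B=1024/655 C=1024/655 D=3072/1991 F=1024/423 H=1558016/523633] → run D
t=9: vr[A=512/263 B=1024/655 C=1024/655 D=4096/1991 F=1024/423 H=1558016/523633] → run B
t=10: vr[A=512/263 B=2048/655 C=1024/655 D=4096/1991 F=1024/423 H=1558016/523633] → run C
t=11: vr[A=512/263 B=2048/655 C=2048/655 D=4096/1991 F=1024/423 H=1558016/523633] → run A
t=12: vr[A=1024/263 B=2048/655 C=2048/655 D=4096/1991 F=1024/423 H=1558016/523633] → run D
t=13: vr[A=1024/263 B=2048/655 C=2048/655 F=1024/423 H=1558016/523633] → run F
t=14: vr[A=1024/263 B=2048/655 C=2048/655 F=2048/423 H=1558016/523633] → run H
t=15: vr[A=1024/263 B=2048/655 C=2048/655 F=2048/423 H=2577408/523633] → run B
t=16: vr[A=1024/263 B=3072/655 C=2048/655 F=2048/423 H=2577408/523633] → run C
t=17: vr[A=1024/263 B=3072/655 C=3072/655 F=2048/423 H=2577408/523633] → run A
t=18: vr[A=1536/263 B=3072/655 C=3072/655 F=2048/423 H=2577408/523633] → run B
t=19: vr[A=1536/263 B=4096/655 C=3072/655 F=2048/423 H=2577408/523633] → run C
t=20: vr[A=1536/263 B=4096/655 C=4096/655 F=2048/423 H=2577408/523633] → run F
t=21: vr[A=1536/263 B=4096/655 C=4096/655 F=1024/141 H=2577408/523633] → run H
t=22: vr[A=1536/263 B=4096/655 C=4096/655 F=1024/141] → run A
t=23: vr[A=2048/263 B=4096/655 C=4096/655 F=1024/141] → run B
t=24: vr[A=2048/263 B=1024/131 C=4096/655 F=1024/141] → run C
t=25: vr[A=2048/263 B=1024/131 C=1024/131 F=1024/141] → run F
t=26: vr[A=2048/263 B=1024/131 C=1024/131 F=4096/423] → run A
t=27: vr[A=2560/263 B=1024/131 C=1024/131 F=4096/423] → run B
t=28: vr[A=2560/263 C=1024/131 F=4096/423] → run C
t=29: vr[A=2560/263 C=6144/655 F=4096/423] → run C
t=30: vr[A=2560/263 F=4096/423] → run F
t=31: vr[A=2560/263 F=5120/423] → run A
t=32: vr[F=5120/423] → run F
t=33: (idle)
t=34: (idle)
t=35: (idle)
t=36: (idle)
t=37: (idle)
t=38: (idle)

completion order = D, H, B, C, A, F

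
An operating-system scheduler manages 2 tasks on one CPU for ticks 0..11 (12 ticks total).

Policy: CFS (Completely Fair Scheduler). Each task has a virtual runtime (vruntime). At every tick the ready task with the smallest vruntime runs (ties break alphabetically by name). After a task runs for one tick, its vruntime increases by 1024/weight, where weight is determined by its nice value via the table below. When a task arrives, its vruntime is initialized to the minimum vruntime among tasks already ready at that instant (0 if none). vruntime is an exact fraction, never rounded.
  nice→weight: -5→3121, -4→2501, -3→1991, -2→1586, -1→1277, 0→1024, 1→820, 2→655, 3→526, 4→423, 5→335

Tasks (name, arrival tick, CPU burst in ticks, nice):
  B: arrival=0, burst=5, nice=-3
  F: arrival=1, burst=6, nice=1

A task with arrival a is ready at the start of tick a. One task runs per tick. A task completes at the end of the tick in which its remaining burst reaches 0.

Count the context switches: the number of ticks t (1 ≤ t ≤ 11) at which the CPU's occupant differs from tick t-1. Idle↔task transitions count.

context switches = 6

t=0: vr[B=0] → run B
t=1: vr[B=1024/1991 F=1024/1991] → run B
t=2: vr[B=2048/1991 F=1024/1991] → run F
t=3: vr[B=2048/1991 F=719616/408155] → run B
t=4: vr[B=3072/1991 F=719616/408155] → run B
t=5: vr[B=4096/1991 F=719616/408155] → run F
t=6: vr[B=4096/1991 F=1229312/408155] → run B
t=7: vr[F=1229312/408155] → run F
t=8: vr[F=1739008/408155] → run F
t=9: vr[F=2248704/408155] → run F
t=10: vr[F=551680/81631] → run F
t=11: (idle)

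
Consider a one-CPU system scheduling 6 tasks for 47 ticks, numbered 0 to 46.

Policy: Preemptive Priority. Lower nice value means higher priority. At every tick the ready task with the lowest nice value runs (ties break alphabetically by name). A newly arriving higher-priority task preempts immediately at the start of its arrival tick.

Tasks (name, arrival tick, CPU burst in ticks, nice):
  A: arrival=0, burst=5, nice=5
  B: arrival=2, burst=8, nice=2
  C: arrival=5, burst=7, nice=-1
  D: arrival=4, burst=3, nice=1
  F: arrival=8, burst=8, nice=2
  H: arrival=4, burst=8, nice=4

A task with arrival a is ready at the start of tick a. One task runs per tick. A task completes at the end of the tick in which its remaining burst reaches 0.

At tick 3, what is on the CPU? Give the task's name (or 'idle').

t=0: ready={A} → run A
t=1: ready={A} → run A
t=2: ready={A,B} → run B
t=3: ready={A,B} → run B
t=4: ready={A,B,D,H} → run D
t=5: ready={A,B,C,D,H} → run C
t=6: ready={A,B,C,D,H} → run C
t=7: ready={A,B,C,D,H} → run C
t=8: ready={A,B,C,D,F,H} → run C
t=9: ready={A,B,C,D,F,H} → run C
t=10: ready={A,B,C,D,F,H} → run C
t=11: ready={A,B,C,D,F,H} → run C
t=12: ready={A,B,D,F,H} → run D
t=13: ready={A,B,D,F,H} → run D
t=14: ready={A,B,F,H} → run B
t=15: ready={A,B,F,H} → run B
t=16: ready={A,B,F,H} → run B
t=17: ready={A,B,F,H} → run B
t=18: ready={A,B,F,H} → run B
t=19: ready={A,B,F,H} → run B
t=20: ready={A,F,H} → run F
t=21: ready={A,F,H} → run F
t=22: ready={A,F,H} → run F
t=23: ready={A,F,H} → run F
t=24: ready={A,F,H} → run F
t=25: ready={A,F,H} → run F
t=26: ready={A,F,H} → run F
t=27: ready={A,F,H} → run F
t=28: ready={A,H} → run H
t=29: ready={A,H} → run H
t=30: ready={A,H} → run H
t=31: ready={A,H} → run H
t=32: ready={A,H} → run H
t=33: ready={A,H} → run H
t=34: ready={A,H} → run H
t=35: ready={A,H} → run H
t=36: ready={A} → run A
t=37: ready={A} → run A
t=38: ready={A} → run A
t=39: (idle)
t=40: (idle)
t=41: (idle)
t=42: (idle)
t=43: (idle)
t=44: (idle)
t=45: (idle)
t=46: (idle)

running at tick 3 = B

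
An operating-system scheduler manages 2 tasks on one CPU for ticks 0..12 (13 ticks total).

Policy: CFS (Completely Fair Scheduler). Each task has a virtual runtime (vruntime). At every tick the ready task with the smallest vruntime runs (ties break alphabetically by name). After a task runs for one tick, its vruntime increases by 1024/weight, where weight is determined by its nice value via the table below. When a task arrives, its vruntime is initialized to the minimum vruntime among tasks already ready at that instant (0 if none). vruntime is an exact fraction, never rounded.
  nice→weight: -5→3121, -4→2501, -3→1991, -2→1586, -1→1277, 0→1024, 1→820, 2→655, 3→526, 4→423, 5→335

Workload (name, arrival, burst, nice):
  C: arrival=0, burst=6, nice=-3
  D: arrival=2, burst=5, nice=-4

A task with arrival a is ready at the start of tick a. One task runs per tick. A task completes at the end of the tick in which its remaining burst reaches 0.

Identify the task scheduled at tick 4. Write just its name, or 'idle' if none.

running at tick 4 = D

t=0: vr[C=0] → run C
t=1: vr[C=1024/1991] → run C
t=2: vr[C=2048/1991 D=2048/1991] → run C
t=3: vr[C=3072/1991 D=2048/1991] → run D
t=4: vr[C=3072/1991 D=7160832/4979491] → run D
t=5: vr[C=3072/1991 D=9199616/4979491] → run C
t=6: vr[C=4096/1991 D=9199616/4979491] → run D
t=7: vr[C=4096/1991 D=11238400/4979491] → run C
t=8: vr[C=5120/1991 D=11238400/4979491] → run D
t=9: vr[C=5120/1991 D=13277184/4979491] → run C
t=10: vr[D=13277184/4979491] → run D
t=11: (idle)
t=12: (idle)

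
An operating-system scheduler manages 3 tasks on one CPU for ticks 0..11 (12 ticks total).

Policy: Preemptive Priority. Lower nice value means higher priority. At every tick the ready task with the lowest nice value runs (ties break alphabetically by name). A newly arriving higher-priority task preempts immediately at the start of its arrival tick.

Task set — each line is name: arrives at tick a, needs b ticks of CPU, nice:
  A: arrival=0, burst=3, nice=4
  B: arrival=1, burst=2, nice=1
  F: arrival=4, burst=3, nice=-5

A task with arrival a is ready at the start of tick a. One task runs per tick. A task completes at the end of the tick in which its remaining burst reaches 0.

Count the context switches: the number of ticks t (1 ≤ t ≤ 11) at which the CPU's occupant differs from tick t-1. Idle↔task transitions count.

t=0: ready={A} → run A
t=1: ready={A,B} → run B
t=2: ready={A,B} → run B
t=3: ready={A} → run A
t=4: ready={A,F} → run F
t=5: ready={A,F} → run F
t=6: ready={A,F} → run F
t=7: ready={A} → run A
t=8: (idle)
t=9: (idle)
t=10: (idle)
t=11: (idle)

context switches = 5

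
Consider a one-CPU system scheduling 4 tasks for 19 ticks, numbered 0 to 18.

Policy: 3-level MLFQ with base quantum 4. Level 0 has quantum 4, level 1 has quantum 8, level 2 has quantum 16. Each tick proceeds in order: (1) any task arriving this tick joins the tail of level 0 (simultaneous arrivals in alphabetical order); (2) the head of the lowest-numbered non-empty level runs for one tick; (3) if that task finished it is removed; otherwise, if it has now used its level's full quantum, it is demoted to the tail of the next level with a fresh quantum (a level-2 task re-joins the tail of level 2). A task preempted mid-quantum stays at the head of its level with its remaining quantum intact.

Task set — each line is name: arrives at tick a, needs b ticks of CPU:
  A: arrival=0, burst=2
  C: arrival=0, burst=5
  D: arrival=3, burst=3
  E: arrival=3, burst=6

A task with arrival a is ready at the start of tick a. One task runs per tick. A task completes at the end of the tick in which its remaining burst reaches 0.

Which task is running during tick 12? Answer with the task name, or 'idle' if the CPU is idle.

running at tick 12 = E

t=0: L0/L1/L2 = AC/-/- → run A
t=1: L0/L1/L2 = AC/-/- → run A
t=2: L0/L1/L2 = C/-/- → run C
t=3: L0/L1/L2 = CDE/-/- → run C
t=4: L0/L1/L2 = CDE/-/- → run C
t=5: L0/L1/L2 = CDE/-/- → run C
t=6: L0/L1/L2 = DE/C/- → run D
t=7: L0/L1/L2 = DE/C/- → run D
t=8: L0/L1/L2 = DE/C/- → run D
t=9: L0/L1/L2 = E/C/- → run E
t=10: L0/L1/L2 = E/C/- → run E
t=11: L0/L1/L2 = E/C/- → run E
t=12: L0/L1/L2 = E/C/- → run E
t=13: L0/L1/L2 = -/CE/- → run C
t=14: L0/L1/L2 = -/E/- → run E
t=15: L0/L1/L2 = -/E/- → run E
t=16: (idle)
t=17: (idle)
t=18: (idle)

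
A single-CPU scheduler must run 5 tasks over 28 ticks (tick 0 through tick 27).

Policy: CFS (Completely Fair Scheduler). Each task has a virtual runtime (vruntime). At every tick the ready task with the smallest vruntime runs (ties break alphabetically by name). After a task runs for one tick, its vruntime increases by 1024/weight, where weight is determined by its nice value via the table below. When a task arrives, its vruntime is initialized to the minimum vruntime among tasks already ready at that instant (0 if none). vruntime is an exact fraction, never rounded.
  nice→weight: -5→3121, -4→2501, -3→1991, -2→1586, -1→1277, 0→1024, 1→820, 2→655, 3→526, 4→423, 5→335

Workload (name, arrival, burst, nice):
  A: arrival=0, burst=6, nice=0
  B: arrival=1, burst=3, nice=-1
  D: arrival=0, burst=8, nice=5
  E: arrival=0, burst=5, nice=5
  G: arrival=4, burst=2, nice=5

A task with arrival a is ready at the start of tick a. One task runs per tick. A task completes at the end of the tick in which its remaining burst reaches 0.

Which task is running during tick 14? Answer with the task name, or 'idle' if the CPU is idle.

running at tick 14 = A

t=0: vr[A=0 D=0 E=0] → run A
t=1: vr[A=1 B=0 D=0 E=0] → run B
t=2: vr[A=1 B=1024/1277 D=0 E=0] → run D
t=3: vr[A=1 B=1024/1277 D=1024/335 E=0] → run E
t=4: vr[A=1 B=1024/1277 D=1024/335 E=1024/335 G=1024/1277] → run B
t=5: vr[A=1 B=2048/1277 D=1024/335 E=1024/335 G=1024/1277] → run G
t=6: vr[A=1 B=2048/1277 D=1024/335 E=1024/335 G=1650688/427795] → run A
t=7: vr[A=2 B=2048/1277 D=1024/335 E=1024/335 G=1650688/427795] → run B
t=8: vr[A=2 D=1024/335 E=1024/335 G=1650688/427795] → run A
t=9: vr[A=3 D=1024/335 E=1024/335 G=1650688/427795] → run A
t=10: vr[A=4 D=1024/335 E=1024/335 G=1650688/427795] → run D
t=11: vr[A=4 D=2048/335 E=1024/335 G=1650688/427795] → run E
t=12: vr[A=4 D=2048/335 E=2048/335 G=1650688/427795] → run G
t=13: vr[A=4 D=2048/335 E=2048/335] → run A
t=14: vr[A=5 D=2048/335 E=2048/335] → run A
t=15: vr[D=2048/335 E=2048/335] → run D
t=16: vr[D=3072/335 E=2048/335] → run E
t=17: vr[D=3072/335 E=3072/335] → run D
t=18: vr[D=4096/335 E=3072/335] → run E
t=19: vr[D=4096/335 E=4096/335] → run D
t=20: vr[D=1024/67 E=4096/335] → run E
t=21: vr[D=1024/67] → run D
t=22: vr[D=6144/335] → run D
t=23: vr[D=7168/335] → run D
t=24: (idle)
t=25: (idle)
t=26: (idle)
t=27: (idle)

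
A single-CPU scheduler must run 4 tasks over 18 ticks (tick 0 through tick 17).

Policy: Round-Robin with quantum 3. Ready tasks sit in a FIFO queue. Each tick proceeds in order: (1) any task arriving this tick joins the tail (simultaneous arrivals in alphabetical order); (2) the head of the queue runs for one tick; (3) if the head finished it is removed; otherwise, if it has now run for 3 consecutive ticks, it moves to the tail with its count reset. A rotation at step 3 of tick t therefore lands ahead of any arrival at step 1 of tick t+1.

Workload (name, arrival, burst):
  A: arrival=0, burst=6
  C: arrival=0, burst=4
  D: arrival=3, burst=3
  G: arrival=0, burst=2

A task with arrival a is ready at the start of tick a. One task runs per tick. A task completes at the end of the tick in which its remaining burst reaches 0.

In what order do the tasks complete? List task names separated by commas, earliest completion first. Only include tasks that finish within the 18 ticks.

t=0: queue=[A,C,G] q_used=0 → run A
t=1: queue=[A,C,G] q_used=1 → run A
t=2: queue=[A,C,G] q_used=2 → run A
t=3: queue=[C,G,A,D] q_used=0 → run C
t=4: queue=[C,G,A,D] q_used=1 → run C
t=5: queue=[C,G,A,D] q_used=2 → run C
t=6: queue=[G,A,D,C] q_used=0 → run G
t=7: queue=[G,A,D,C] q_used=1 → run G
t=8: queue=[A,D,C] q_used=0 → run A
t=9: queue=[A,D,C] q_used=1 → run A
t=10: queue=[A,D,C] q_used=2 → run A
t=11: queue=[D,C] q_used=0 → run D
t=12: queue=[D,C] q_used=1 → run D
t=13: queue=[D,C] q_used=2 → run D
t=14: queue=[C] q_used=0 → run C
t=15: (idle)
t=16: (idle)
t=17: (idle)

completion order = G, A, D, C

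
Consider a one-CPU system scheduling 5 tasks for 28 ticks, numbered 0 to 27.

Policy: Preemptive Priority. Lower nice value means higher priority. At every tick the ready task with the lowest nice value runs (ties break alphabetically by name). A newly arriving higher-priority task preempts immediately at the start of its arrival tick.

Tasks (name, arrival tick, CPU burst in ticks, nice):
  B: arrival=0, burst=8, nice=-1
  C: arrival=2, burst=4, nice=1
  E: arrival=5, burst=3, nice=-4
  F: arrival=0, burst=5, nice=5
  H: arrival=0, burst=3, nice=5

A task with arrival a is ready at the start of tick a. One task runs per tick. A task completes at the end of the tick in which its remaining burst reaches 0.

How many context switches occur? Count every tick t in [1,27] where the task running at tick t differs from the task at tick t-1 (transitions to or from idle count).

context switches = 6

t=0: ready={B,F,H} → run B
t=1: ready={B,F,H} → run B
t=2: ready={B,C,F,H} → run B
t=3: ready={B,C,F,H} → run B
t=4: ready={B,C,F,H} → run B
t=5: ready={B,C,E,F,H} → run E
t=6: ready={B,C,E,F,H} → run E
t=7: ready={B,C,E,F,H} → run E
t=8: ready={B,C,F,H} → run B
t=9: ready={B,C,F,H} → run B
t=10: ready={B,C,F,H} → run B
t=11: ready={C,F,H} → run C
t=12: ready={C,F,H} → run C
t=13: ready={C,F,H} → run C
t=14: ready={C,F,H} → run C
t=15: ready={F,H} → run F
t=16: ready={F,H} → run F
t=17: ready={F,H} → run F
t=18: ready={F,H} → run F
t=19: ready={F,H} → run F
t=20: ready={H} → run H
t=21: ready={H} → run H
t=22: ready={H} → run H
t=23: (idle)
t=24: (idle)
t=25: (idle)
t=26: (idle)
t=27: (idle)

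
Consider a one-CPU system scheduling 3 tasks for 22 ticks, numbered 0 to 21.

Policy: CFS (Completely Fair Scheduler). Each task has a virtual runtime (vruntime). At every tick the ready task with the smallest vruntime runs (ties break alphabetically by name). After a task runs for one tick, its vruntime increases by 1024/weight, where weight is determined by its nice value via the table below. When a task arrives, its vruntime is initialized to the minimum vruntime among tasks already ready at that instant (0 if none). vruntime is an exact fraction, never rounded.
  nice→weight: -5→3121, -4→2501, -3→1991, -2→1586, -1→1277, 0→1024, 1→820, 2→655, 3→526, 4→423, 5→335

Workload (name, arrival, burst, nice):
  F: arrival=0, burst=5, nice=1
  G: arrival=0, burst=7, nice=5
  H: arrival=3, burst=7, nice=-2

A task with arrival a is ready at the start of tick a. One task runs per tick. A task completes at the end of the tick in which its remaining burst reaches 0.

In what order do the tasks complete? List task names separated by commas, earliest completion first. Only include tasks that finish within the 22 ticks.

t=0: vr[F=0 G=0] → run F
t=1: vr[F=256/205 G=0] → run G
t=2: vr[F=256/205 G=1024/335] → run F
t=3: vr[F=512/205 G=1024/335 H=512/205] → run F
t=4: vr[F=768/205 G=1024/335 H=512/205] → run H
t=5: vr[F=768/205 G=1024/335 H=510976/162565] → run G
t=6: vr[F=768/205 G=2048/335 H=510976/162565] → run H
t=7: vr[F=768/205 G=2048/335 H=615936/162565] → run F
t=8: vr[F=1024/205 G=2048/335 H=615936/162565] → run H
t=9: vr[F=1024/205 G=2048/335 H=720896/162565] → run H
t=10: vr[F=1024/205 G=2048/335 H=825856/162565] → run F
t=11: vr[G=2048/335 H=825856/162565] → run H
t=12: vr[G=2048/335 H=930816/162565] → run H
t=13: vr[G=2048/335 H=1035776/162565] → run G
t=14: vr[G=3072/335 H=1035776/162565] → run H
t=15: vr[G=3072/335] → run G
t=16: vr[G=4096/335] → run G
t=17: vr[G=1024/67] → run G
t=18: vr[G=6144/335] → run G
t=19: (idle)
t=20: (idle)
t=21: (idle)

completion order = F, H, G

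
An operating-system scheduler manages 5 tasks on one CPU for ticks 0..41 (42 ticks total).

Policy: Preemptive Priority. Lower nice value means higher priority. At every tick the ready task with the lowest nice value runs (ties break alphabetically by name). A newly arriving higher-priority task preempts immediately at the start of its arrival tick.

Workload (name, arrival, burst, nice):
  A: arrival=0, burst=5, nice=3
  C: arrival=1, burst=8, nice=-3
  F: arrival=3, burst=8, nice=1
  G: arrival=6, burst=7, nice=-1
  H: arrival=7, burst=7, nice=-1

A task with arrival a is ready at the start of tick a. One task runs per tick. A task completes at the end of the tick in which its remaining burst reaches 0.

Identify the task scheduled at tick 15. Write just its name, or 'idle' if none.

t=0: ready={A} → run A
t=1: ready={A,C} → run C
t=2: ready={A,C} → run C
t=3: ready={A,C,F} → run C
t=4: ready={A,C,F} → run C
t=5: ready={A,C,F} → run C
t=6: ready={A,C,F,G} → run C
t=7: ready={A,C,F,G,H} → run C
t=8: ready={A,C,F,G,H} → run C
t=9: ready={A,F,G,H} → run G
t=10: ready={A,F,G,H} → run G
t=11: ready={A,F,G,H} → run G
t=12: ready={A,F,G,H} → run G
t=13: ready={A,F,G,H} → run G
t=14: ready={A,F,G,H} → run G
t=15: ready={A,F,G,H} → run G
t=16: ready={A,F,H} → run H
t=17: ready={A,F,H} → run H
t=18: ready={A,F,H} → run H
t=19: ready={A,F,H} → run H
t=20: ready={A,F,H} → run H
t=21: ready={A,F,H} → run H
t=22: ready={A,F,H} → run H
t=23: ready={A,F} → run F
t=24: ready={A,F} → run F
t=25: ready={A,F} → run F
t=26: ready={A,F} → run F
t=27: ready={A,F} → run F
t=28: ready={A,F} → run F
t=29: ready={A,F} → run F
t=30: ready={A,F} → run F
t=31: ready={A} → run A
t=32: ready={A} → run A
t=33: ready={A} → run A
t=34: ready={A} → run A
t=35: (idle)
t=36: (idle)
t=37: (idle)
t=38: (idle)
t=39: (idle)
t=40: (idle)
t=41: (idle)

running at tick 15 = G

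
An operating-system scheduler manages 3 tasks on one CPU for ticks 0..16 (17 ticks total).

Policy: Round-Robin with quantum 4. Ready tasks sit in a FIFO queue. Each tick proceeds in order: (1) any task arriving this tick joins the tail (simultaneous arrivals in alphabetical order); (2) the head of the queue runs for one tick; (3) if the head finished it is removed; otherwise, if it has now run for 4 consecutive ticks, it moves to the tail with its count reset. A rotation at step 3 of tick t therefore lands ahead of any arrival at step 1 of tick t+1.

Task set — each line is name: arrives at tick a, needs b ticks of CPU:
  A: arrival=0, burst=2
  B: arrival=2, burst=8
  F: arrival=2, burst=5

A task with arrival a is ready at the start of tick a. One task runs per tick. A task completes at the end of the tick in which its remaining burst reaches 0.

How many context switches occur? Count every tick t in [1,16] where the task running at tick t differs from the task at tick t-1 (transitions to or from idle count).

context switches = 5

t=0: queue=[A] q_used=0 → run A
t=1: queue=[A] q_used=1 → run A
t=2: queue=[B,F] q_used=0 → run B
t=3: queue=[B,F] q_used=1 → run B
t=4: queue=[B,F] q_used=2 → run B
t=5: queue=[B,F] q_used=3 → run B
t=6: queue=[F,B] q_used=0 → run F
t=7: queue=[F,B] q_used=1 → run F
t=8: queue=[F,B] q_used=2 → run F
t=9: queue=[F,B] q_used=3 → run F
t=10: queue=[B,F] q_used=0 → run B
t=11: queue=[B,F] q_used=1 → run B
t=12: queue=[B,F] q_used=2 → run B
t=13: queue=[B,F] q_used=3 → run B
t=14: queue=[F] q_used=0 → run F
t=15: (idle)
t=16: (idle)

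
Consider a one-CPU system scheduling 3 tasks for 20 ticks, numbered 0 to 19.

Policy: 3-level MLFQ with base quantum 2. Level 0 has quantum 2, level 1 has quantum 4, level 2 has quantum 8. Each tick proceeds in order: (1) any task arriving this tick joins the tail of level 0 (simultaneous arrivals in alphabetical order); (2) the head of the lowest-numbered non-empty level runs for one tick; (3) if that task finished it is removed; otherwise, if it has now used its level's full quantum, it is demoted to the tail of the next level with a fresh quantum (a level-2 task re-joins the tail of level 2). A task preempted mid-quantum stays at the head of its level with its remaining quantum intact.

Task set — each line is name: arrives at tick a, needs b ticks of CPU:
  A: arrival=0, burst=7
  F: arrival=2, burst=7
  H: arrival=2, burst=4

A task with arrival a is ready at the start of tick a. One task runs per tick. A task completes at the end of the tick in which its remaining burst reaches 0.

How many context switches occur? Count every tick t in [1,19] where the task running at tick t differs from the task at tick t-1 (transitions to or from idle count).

t=0: L0/L1/L2 = A/-/- → run A
t=1: L0/L1/L2 = A/-/- → run A
t=2: L0/L1/L2 = FH/A/- → run F
t=3: L0/L1/L2 = FH/A/- → run F
t=4: L0/L1/L2 = H/AF/- → run H
t=5: L0/L1/L2 = H/AF/- → run H
t=6: L0/L1/L2 = -/AFH/- → run A
t=7: L0/L1/L2 = -/AFH/- → run A
t=8: L0/L1/L2 = -/AFH/- → run A
t=9: L0/L1/L2 = -/AFH/- → run A
t=10: L0/L1/L2 = -/FH/A → run F
t=11: L0/L1/L2 = -/FH/A → run F
t=12: L0/L1/L2 = -/FH/A → run F
t=13: L0/L1/L2 = -/FH/A → run F
t=14: L0/L1/L2 = -/H/AF → run H
t=15: L0/L1/L2 = -/H/AF → run H
t=16: L0/L1/L2 = -/-/AF → run A
t=17: L0/L1/L2 = -/-/F → run F
t=18: (idle)
t=19: (idle)

context switches = 8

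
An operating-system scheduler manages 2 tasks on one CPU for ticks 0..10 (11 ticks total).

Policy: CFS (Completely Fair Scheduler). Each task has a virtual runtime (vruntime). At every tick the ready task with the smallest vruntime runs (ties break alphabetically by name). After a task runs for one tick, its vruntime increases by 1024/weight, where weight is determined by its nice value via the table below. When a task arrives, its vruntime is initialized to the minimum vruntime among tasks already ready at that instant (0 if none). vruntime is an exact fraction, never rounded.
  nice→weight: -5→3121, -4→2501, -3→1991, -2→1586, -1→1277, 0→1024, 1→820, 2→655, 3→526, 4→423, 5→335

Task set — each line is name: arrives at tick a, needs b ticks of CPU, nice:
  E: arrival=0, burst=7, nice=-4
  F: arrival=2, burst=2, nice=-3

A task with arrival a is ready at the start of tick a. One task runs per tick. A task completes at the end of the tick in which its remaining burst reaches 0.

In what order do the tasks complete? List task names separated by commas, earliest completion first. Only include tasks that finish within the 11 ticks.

t=0: vr[E=0] → run E
t=1: vr[E=1024/2501] → run E
t=2: vr[E=2048/2501 F=2048/2501] → run E
t=3: vr[E=3072/2501 F=2048/2501] → run F
t=4: vr[E=3072/2501 F=6638592/4979491] → run E
t=5: vr[E=4096/2501 F=6638592/4979491] → run F
t=6: vr[E=4096/2501] → run E
t=7: vr[E=5120/2501] → run E
t=8: vr[E=6144/2501] → run E
t=9: (idle)
t=10: (idle)

completion order = F, E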